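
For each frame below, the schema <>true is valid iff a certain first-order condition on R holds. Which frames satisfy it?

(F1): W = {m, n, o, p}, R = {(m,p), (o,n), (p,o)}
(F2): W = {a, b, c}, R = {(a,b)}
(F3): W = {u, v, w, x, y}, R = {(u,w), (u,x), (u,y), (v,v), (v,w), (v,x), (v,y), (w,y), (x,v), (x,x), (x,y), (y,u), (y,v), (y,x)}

The schema corresponds to seriality: forall x exists y Rxy.
(F1): fails — world n has no successor.
(F2): fails — world b has no successor.
(F3): ✓.

(F3)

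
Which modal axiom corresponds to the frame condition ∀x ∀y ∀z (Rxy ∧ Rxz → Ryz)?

A defining formula is ◇ψ → □◇ψ (the 5 axiom).

◇ψ → □◇ψ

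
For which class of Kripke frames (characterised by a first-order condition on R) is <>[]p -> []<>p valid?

convergence

Suppose ◇□p→□◇p is valid. Take Rxy, Rxz and set V(p)={w : Ryw}. Then □p at y so ◇□p at x, so □◇p at x, so ◇p at z, giving w with Rzw and Ryw.
Conversely, on a frame with convergence the schema holds at every world under every valuation.
So the correspondent is convergence.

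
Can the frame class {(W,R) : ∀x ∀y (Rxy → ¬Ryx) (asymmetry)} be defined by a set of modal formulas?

Not modally definable

Modal frame validity is preserved under surjective bounded morphisms.
The 5-cycle (worlds a,b,c,d,e with a→b→c→d→e→a) is asymmetric. Mapping every world to a single reflexive point • is a surjective bounded morphism, and the reflexive point is not asymmetric (R•• but asymmetry requires ¬R••).
Hence asymmetry is not modally definable.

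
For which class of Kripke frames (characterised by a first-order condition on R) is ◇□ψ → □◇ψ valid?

Suppose ◇□ψ→□◇ψ is valid. Take Rxy, Rxz and set V(ψ)={w : Ryw}. Then □ψ at y so ◇□ψ at x, so □◇ψ at x, so ◇ψ at z, giving w with Rzw and Ryw.
Conversely, any frame satisfying ∀x ∀y ∀z (Rxy ∧ Rxz → ∃w (Ryw ∧ Rzw)) validates the schema.
Frame condition: ∀x ∀y ∀z (Rxy ∧ Rxz → ∃w (Ryw ∧ Rzw)).

convergence: ∀x ∀y ∀z (Rxy ∧ Rxz → ∃w (Ryw ∧ Rzw))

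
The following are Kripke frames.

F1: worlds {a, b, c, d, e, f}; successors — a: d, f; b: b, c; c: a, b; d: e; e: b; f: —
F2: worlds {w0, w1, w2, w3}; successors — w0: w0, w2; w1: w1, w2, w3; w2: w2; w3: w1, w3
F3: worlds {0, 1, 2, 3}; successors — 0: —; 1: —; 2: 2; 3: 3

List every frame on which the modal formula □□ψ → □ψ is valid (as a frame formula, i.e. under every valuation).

F2, F3

Frame correspondent (Sahlqvist): ∀x ∀y (Rxy → ∃z (Rxz ∧ Rzy)) — i.e. density.
F1: fails — Rde but no z with Rdz and Rze.
F2: ✓.
F3: ✓.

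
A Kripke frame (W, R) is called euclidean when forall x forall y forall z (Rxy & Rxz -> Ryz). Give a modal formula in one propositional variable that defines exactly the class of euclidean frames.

The condition is the Euclidean property. The 5 schema ◇ψ → □◇ψ defines it.
Suppose ◇ψ→□◇ψ is valid. Take Rxy, Rxz and set V(ψ)={y}. Then ◇ψ at x, so □◇ψ at x, so ◇ψ at z, so some w with Rzw has ψ; w=y, i.e. Rzy. By symmetry of the argument, Ryz.

◇ψ → □◇ψ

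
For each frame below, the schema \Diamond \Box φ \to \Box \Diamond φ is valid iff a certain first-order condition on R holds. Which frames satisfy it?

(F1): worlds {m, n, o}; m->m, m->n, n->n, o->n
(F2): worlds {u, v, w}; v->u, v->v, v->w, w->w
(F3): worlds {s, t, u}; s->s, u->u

(F1), (F3)

This is the axiom for convergence; its first-order frame correspondent is \forall x \forall y \forall z (Rxy \wedge Rxz \to \exists w (Ryw \wedge Rzw)).
(F1): condition met.
(F2): fails — Rvu and Rvu but u and u have no common successor.
(F3): condition met.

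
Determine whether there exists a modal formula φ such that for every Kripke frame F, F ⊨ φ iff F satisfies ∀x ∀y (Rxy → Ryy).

Definable; □(□r → r) defines it

This is a Sahlqvist condition; the T□ axiom □(□r → r) defines it.
Suppose □(□r→r) is valid. Take Rxy and set V(r)={w : Ryw}. Then at y, □r holds; since □(□r→r) at x, □r→r at y, so r at y, i.e. Ryy.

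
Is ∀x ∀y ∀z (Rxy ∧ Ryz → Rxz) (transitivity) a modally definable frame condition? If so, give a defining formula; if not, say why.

Yes, by □p → □□p

Yes: it is transitivity, defined by the 4 schema □p → □□p.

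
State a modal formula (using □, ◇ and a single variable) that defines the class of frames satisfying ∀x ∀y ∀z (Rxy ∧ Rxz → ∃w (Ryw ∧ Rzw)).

◇□r → □◇r

This is convergence; the standard corresponding axiom is .2: ◇□r → □◇r.
Suppose ◇□r→□◇r is valid. Take Rxy, Rxz and set V(r)={w : Ryw}. Then □r at y so ◇□r at x, so □◇r at x, so ◇r at z, giving w with Rzw and Ryw.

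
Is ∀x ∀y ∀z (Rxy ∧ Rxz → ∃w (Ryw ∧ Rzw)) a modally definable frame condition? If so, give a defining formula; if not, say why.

The condition is convergence. A defining modal formula is ◇□p → □◇p.
Suppose ◇□p→□◇p is valid. Take Rxy, Rxz and set V(p)={w : Ryw}. Then □p at y so ◇□p at x, so □◇p at x, so ◇p at z, giving w with Rzw and Ryw.

Definable; ◇□p → □◇p defines it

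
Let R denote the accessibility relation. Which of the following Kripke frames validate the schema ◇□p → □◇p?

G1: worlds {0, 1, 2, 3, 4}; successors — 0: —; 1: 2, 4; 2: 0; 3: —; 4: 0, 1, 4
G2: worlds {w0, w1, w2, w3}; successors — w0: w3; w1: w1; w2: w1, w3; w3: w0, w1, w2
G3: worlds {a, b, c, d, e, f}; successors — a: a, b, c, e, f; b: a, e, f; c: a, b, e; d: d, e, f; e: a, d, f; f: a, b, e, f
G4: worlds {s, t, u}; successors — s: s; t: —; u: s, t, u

The schema corresponds to convergence: ∀x ∀y ∀z (Rxy ∧ Rxz → ∃w (Ryw ∧ Rzw)).
G1: fails — R20 and R20 but 0 and 0 have no common successor.
G2: fails — Rw3w1 and Rw3w0 but w1 and w0 have no common successor.
G3: condition met.
G4: fails — Rus and Rut but s and t have no common successor.
Valid on: G3.

G3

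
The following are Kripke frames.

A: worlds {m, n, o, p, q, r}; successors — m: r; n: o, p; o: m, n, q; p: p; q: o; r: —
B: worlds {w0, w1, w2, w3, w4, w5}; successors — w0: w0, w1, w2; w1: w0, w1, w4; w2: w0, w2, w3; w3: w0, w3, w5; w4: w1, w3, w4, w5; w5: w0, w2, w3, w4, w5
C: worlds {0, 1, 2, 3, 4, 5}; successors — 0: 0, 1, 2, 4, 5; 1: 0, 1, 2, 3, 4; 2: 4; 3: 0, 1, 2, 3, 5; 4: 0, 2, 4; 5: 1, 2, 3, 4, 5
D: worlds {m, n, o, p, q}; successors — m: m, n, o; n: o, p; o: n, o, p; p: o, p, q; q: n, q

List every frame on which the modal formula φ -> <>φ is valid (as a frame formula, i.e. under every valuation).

This is the axiom for reflexivity; its first-order frame correspondent is forall x Rxx.
A: fails — world m does not see itself.
B: condition met.
C: fails — world 2 does not see itself.
D: fails — world n does not see itself.

B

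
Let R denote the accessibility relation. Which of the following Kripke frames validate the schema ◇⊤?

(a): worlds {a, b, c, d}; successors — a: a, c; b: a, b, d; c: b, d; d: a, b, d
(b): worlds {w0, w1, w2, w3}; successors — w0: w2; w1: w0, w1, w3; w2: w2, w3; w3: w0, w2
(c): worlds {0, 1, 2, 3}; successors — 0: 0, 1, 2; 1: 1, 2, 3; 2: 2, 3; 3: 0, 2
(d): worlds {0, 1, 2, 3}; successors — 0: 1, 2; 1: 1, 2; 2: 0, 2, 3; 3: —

(a), (b), (c)

Frame correspondent (Sahlqvist): ∀x ∃y Rxy — i.e. seriality.
(a): satisfies the condition.
(b): satisfies the condition.
(c): satisfies the condition.
(d): fails — world 3 has no successor.
Valid on: (a), (b), (c).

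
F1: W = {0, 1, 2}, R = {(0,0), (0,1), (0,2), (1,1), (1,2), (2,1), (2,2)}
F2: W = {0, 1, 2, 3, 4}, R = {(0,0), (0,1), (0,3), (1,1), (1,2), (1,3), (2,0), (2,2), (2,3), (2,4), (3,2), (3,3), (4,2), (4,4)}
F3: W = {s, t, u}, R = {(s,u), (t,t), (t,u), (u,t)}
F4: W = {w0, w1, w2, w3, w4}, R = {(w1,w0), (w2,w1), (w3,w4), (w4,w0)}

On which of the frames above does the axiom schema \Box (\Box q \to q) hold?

F1, F2

The schema corresponds to shift-reflexivity: \forall x \forall y (Rxy \to Ryy).
F1: satisfies the condition.
F2: satisfies the condition.
F3: fails — Rsu but not Ruu.
F4: fails — Rw4w0 but not Rw0w0.
Valid on: F1, F2.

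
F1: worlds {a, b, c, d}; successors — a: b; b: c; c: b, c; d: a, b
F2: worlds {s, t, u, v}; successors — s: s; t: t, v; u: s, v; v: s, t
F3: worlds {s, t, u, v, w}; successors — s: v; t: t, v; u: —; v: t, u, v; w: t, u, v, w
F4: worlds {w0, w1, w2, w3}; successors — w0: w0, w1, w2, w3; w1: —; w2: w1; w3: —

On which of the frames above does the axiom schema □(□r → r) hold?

The schema corresponds to shift-reflexivity: ∀x ∀y (Rxy → Ryy).
F1: fails — Rab but not Rbb.
F2: fails — Ruv but not Rvv.
F3: fails — Rwu but not Ruu.
F4: fails — Rw0w1 but not Rw1w1.

none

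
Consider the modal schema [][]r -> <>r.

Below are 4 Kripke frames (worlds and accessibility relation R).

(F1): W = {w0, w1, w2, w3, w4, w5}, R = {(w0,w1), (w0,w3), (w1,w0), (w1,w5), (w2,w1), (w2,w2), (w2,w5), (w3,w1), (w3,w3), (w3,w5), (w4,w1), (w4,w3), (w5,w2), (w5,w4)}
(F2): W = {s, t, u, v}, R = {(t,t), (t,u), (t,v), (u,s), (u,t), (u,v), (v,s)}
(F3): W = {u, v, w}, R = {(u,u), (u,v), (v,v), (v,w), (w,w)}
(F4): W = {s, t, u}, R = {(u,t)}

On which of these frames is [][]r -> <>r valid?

(F3)

The schema corresponds to a generalized confluence (Geach) condition: forall x exists w (x R^2 w & xRw).
(F1): fails — at w1 but no w with w1R²w and w1Rw.
(F2): fails — at s but no w with sR²w and sRw.
(F3): condition met.
(F4): fails — at s but no w with sR²w and sRw.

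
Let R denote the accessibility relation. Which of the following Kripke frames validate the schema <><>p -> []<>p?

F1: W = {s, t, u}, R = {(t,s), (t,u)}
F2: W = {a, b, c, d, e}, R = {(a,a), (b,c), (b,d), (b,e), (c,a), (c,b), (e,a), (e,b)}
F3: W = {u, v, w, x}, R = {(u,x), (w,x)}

This is the axiom for a generalized confluence (Geach) condition; its first-order frame correspondent is forall x forall y forall z ((x R^2 y & xRz) -> exists w (y = w & zRw)).
F1: satisfies the condition.
F2: fails — bR²a, bRd but no w with a=w and dRw.
F3: satisfies the condition.
Valid on: F1, F3.

F1, F3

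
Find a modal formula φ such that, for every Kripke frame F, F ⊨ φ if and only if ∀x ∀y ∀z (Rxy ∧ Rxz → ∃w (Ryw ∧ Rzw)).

A defining formula is ◇□q → □◇q (the .2 axiom).
Suppose ◇□q→□◇q is valid. Take Rxy, Rxz and set V(q)={w : Ryw}. Then □q at y so ◇□q at x, so □◇q at x, so ◇q at z, giving w with Rzw and Ryw.

◇□q → □◇q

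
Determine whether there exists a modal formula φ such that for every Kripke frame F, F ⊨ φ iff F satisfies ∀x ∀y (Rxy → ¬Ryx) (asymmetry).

Not modally definable

If a class were modally definable it would be closed under surjective bounded morphisms (Goldblatt–Thomason).
The 4-cycle (worlds 0,1,2,3 with 0→1→2→3→0) is asymmetric. Mapping every world to a single reflexive point • is a surjective bounded morphism, and the reflexive point is not asymmetric (R•• but asymmetry requires ¬R••).
So the class is not modally definable.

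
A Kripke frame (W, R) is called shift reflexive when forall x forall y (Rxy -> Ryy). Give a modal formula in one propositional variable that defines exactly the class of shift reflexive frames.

□(□ψ → ψ)

The condition is shift-reflexivity. The T□ schema □(□ψ → ψ) defines it.
Suppose □(□ψ→ψ) is valid. Take Rxy and set V(ψ)={w : Ryw}. Then at y, □ψ holds; since □(□ψ→ψ) at x, □ψ→ψ at y, so ψ at y, i.e. Ryy.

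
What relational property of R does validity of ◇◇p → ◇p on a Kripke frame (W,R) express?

This is frame-equivalent to □p → □□p (substitute ¬p for p and contrapose).
Suppose □p→□□p is valid. Take Rxy, Ryz and set V(p)={w : Rxw}. Then □p at x, so □□p at x, so □p at y, so p at z, i.e. Rxz.
Conversely, on a frame with transitivity the schema holds at every world under every valuation.
Frame condition: ∀x ∀y ∀z (Rxy ∧ Ryz → Rxz).

Transitivity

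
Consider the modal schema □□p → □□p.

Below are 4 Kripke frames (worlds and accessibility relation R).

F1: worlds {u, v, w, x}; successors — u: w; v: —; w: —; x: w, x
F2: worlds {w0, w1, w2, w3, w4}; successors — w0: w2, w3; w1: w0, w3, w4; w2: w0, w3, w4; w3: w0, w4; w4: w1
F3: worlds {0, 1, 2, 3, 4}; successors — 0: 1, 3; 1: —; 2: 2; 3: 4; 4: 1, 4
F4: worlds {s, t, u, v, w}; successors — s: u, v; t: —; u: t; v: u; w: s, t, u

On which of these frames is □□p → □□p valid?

Frame correspondent (Sahlqvist): ∀x ∀z (xR²z → ∃w (xR²w ∧ z = w)) — i.e. a generalized confluence (Geach) condition.
F1: holds.
F2: holds.
F3: holds.
F4: holds.

F1, F2, F3, F4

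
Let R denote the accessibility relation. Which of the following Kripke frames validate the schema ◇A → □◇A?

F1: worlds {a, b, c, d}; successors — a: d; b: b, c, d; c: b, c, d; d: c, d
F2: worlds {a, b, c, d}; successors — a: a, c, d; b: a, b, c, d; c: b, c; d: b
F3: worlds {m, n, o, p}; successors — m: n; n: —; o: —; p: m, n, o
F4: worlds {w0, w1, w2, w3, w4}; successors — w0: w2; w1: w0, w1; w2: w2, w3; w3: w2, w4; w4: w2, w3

Frame correspondent (Sahlqvist): ∀x ∀y ∀z (Rxy ∧ Rxz → Ryz) — i.e. the Euclidean property.
F1: fails — Rbd and Rbb but not Rdb.
F2: fails — Rac and Raa but not Rca.
F3: fails — Rmn and Rmn but not Rnn.
F4: fails — Rw1w0 and Rw1w1 but not Rw0w1.

none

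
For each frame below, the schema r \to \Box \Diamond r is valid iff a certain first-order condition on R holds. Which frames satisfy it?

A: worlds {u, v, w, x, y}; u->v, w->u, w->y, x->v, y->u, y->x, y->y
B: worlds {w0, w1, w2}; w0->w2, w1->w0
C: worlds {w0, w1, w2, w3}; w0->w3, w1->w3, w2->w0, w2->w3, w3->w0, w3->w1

This is the axiom for symmetry; its first-order frame correspondent is \forall x \forall y (Rxy \to Ryx).
A: fails — Ruv but not Rvu.
B: fails — Rw0w2 but not Rw2w0.
C: fails — Rw2w0 but not Rw0w2.

none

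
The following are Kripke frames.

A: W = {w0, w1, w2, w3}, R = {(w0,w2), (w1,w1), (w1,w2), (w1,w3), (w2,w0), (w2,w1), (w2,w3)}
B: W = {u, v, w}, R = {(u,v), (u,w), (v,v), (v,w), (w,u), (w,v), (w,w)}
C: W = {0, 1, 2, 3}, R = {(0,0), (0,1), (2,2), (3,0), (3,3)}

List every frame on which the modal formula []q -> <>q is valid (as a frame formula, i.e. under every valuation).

B

This is the axiom for seriality; its first-order frame correspondent is forall x exists y Rxy.
A: fails — world w3 has no successor.
B: ✓.
C: fails — world 1 has no successor.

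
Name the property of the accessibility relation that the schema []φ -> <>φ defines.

Suppose □φ→◇φ is valid. At any x set V(φ)=W. Then □φ at x, so ◇φ at x, so x has a successor.

seriality: forall x exists y Rxy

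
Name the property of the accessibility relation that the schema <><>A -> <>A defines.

This is frame-equivalent to □A → □□A (substitute ¬A for A and contrapose).
Suppose □A→□□A is valid. Take Rxy, Ryz and set V(A)={w : Rxw}. Then □A at x, so □□A at x, so □A at y, so A at z, i.e. Rxz.
Conversely, on a frame with transitivity the schema holds at every world under every valuation.
Frame condition: forall x forall y forall z (Rxy & Ryz -> Rxz).

transitivity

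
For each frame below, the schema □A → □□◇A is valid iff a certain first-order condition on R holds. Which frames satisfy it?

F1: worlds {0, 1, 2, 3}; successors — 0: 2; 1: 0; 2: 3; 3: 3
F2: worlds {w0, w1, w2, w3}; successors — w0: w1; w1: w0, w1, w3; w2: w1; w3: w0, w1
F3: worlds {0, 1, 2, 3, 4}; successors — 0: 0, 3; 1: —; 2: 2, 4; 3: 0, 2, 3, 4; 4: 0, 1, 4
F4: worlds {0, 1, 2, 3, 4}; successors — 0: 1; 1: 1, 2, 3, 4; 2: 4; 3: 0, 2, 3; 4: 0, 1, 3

F2

This is the axiom for a generalized confluence (Geach) condition; its first-order frame correspondent is ∀x ∀z (xR²z → ∃w (xRw ∧ zRw)).
F1: fails — 0R²3 but no w with 0Rw and 3Rw.
F2: holds.
F3: fails — 0R²2 but no w with 0Rw and 2Rw.
F4: fails — 0R²2 but no w with 0Rw and 2Rw.
Valid on: F2.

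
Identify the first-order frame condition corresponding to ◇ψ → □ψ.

This is the CD axiom.
It corresponds to partial functionality: ∀x ∀y ∀z (Rxy ∧ Rxz → y = z).

partial functionality: ∀x ∀y ∀z (Rxy ∧ Rxz → y = z)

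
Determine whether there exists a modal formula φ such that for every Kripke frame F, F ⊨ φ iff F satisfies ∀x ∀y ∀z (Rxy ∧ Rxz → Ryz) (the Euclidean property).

The condition is the Euclidean property. A defining modal formula is ◇r → □◇r.
Suppose ◇r→□◇r is valid. Take Rxy, Rxz and set V(r)={y}. Then ◇r at x, so □◇r at x, so ◇r at z, so some w with Rzw has r; w=y, i.e. Rzy. By symmetry of the argument, Ryz.

Definable; ◇r → □◇r defines it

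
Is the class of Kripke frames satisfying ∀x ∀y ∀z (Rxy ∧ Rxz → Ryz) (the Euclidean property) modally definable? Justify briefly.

This is a Sahlqvist condition; the 5 axiom ◇r → □◇r defines it.

Definable; ◇r → □◇r defines it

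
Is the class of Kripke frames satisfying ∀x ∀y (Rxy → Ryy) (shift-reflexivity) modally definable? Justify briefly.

Definable; □(□q → q) defines it

This is a Sahlqvist condition; the T□ axiom □(□q → q) defines it.
Suppose □(□q→q) is valid. Take Rxy and set V(q)={w : Ryw}. Then at y, □q holds; since □(□q→q) at x, □q→q at y, so q at y, i.e. Ryy.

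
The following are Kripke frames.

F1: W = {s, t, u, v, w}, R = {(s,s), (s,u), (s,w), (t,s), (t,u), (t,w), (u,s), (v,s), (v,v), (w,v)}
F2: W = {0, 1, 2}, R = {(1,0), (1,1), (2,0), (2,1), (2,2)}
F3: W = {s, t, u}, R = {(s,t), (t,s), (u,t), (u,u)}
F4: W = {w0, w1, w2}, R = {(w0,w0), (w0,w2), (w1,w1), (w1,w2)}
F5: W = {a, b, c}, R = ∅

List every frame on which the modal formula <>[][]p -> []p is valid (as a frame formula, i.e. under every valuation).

F5

The schema corresponds to a generalized confluence (Geach) condition: forall x forall y forall z ((xRy & xRz) -> exists w (y R^2 w & z = w)).
F1: fails — sRw, sRu but no w* with wR²w* and u=w*.
F2: fails — 1R0, 1R0 but no w with 0R²w and 0=w.
F3: fails — uRt, uRu but no w with tR²w and u=w.
F4: fails — w0Rw2, w0Rw0 but no w with w2R²w and w0=w.
F5: condition met.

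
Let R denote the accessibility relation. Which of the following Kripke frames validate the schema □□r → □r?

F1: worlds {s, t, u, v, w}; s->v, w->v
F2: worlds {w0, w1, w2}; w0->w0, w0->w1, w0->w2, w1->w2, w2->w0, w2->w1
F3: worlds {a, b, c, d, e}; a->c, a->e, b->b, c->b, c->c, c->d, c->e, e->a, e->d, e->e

F3

Frame correspondent (Sahlqvist): ∀x ∀y (Rxy → ∃z (Rxz ∧ Rzy)) — i.e. density.
F1: fails — Rsv but no z with Rsz and Rzv.
F2: fails — Rw1w2 but no z with Rw1z and Rzw2.
F3: satisfies the condition.
Valid on: F3.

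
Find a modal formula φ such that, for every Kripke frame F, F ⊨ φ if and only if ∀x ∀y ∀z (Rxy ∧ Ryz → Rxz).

The condition is transitivity. The 4 schema □p → □□p defines it.

□p → □□p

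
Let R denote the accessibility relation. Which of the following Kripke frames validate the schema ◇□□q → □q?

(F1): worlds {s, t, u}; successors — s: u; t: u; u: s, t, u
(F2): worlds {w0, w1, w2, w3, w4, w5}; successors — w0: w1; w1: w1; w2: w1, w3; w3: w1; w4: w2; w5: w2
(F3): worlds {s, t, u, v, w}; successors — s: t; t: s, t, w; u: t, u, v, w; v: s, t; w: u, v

(F1)

This is the axiom for a generalized confluence (Geach) condition; its first-order frame correspondent is ∀x ∀y ∀z ((xRy ∧ xRz) → ∃w (yR²w ∧ z = w)).
(F1): holds.
(F2): fails — w2Rw1, w2Rw3 but no w with w1R²w and w3=w.
(F3): fails — uRv, uRu but no w* with vR²w* and u=w*.
Valid on: (F1).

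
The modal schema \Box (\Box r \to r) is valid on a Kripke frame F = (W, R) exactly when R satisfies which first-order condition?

shift-reflexivity: \forall x \forall y (Rxy \to Ryy)

This is the T□ axiom.
It corresponds to shift-reflexivity: \forall x \forall y (Rxy \to Ryy).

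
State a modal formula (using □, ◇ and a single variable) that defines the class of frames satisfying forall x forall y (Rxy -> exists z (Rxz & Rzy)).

The condition is density. The C4 schema □□p → □p defines it.
Suppose □□p→□p is valid. Take Rxy and set V(p)={w : xR²w}. Then □□p at x, so □p at x, so p at y, i.e. ∃z(Rxz∧Rzy).

□□p → □p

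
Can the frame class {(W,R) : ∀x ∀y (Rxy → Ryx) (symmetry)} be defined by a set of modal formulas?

Yes — defined by r → □◇r

This is a Sahlqvist condition; the B axiom r → □◇r defines it.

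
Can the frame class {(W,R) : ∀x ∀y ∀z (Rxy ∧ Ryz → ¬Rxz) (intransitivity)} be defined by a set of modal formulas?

Not modally definable

Modal frame validity is preserved under surjective bounded morphisms.
The 5-cycle (worlds w0,w1,w2,w3,w4 with w0→w1→w2→w3→w4→w0) is intransitive. Mapping every world to a single reflexive point • is a surjective bounded morphism; the reflexive point is not intransitive (R••∧R•• but R••).
So the class is not modally definable.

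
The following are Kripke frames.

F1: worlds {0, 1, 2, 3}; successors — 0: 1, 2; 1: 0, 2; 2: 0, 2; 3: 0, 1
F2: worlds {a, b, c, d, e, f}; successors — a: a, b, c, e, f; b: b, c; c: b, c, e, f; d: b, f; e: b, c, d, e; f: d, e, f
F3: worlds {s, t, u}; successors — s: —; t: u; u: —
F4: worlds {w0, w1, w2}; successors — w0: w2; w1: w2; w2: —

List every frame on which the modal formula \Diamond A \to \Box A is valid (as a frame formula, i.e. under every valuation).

F3, F4

This is the axiom for partial functionality; its first-order frame correspondent is \forall x \forall y \forall z (Rxy \wedge Rxz \to y = z).
F1: fails — 0 sees both 1 and 2.
F2: fails — a sees both a and b.
F3: holds.
F4: holds.
Valid on: F3, F4.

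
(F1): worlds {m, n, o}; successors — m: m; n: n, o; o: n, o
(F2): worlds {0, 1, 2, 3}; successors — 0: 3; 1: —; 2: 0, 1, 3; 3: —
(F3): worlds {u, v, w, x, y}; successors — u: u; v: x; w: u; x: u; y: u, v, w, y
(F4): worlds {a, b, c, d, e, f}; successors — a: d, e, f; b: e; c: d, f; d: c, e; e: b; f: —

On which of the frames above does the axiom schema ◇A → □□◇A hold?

(F1)

This is the axiom for a generalized confluence (Geach) condition; its first-order frame correspondent is ∀x ∀y ∀z ((xRy ∧ xR²z) → ∃w (y = w ∧ zRw)).
(F1): holds.
(F2): fails — 2R0, 2R²3 but no w with 0=w and 3Rw.
(F3): fails — vRx, vR²u but no t with x=t and uRt.
(F4): fails — aRd, aR²b but no w with d=w and bRw.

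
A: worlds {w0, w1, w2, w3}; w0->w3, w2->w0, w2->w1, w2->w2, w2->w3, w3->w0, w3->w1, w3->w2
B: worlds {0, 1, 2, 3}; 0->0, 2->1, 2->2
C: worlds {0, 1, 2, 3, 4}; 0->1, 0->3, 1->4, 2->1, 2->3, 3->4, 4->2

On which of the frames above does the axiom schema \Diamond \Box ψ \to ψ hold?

This is the axiom for symmetry; its first-order frame correspondent is \forall x \forall y (Rxy \to Ryx).
A: fails — Rw3w1 but not Rw1w3.
B: fails — R21 but not R12.
C: fails — R34 but not R43.

none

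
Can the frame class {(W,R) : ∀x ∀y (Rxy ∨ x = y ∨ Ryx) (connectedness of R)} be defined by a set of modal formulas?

Not definable by any modal formula

If a class were modally definable it would be closed under disjoint unions (Goldblatt–Thomason).
Take 4 disjoint single-world reflexive frames: each is trivially connected, but their disjoint union has 4 worlds with no edge between distinct components, so it is not connected.
So no modal formula (or set of formulas) defines exactly the connected frames.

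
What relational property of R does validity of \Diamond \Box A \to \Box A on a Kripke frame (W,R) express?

the Euclidean property: \forall x \forall y \forall z (Rxy \wedge Rxz \to Ryz)

This is a form of the 5 axiom.
It corresponds to the Euclidean property: \forall x \forall y \forall z (Rxy \wedge Rxz \to Ryz).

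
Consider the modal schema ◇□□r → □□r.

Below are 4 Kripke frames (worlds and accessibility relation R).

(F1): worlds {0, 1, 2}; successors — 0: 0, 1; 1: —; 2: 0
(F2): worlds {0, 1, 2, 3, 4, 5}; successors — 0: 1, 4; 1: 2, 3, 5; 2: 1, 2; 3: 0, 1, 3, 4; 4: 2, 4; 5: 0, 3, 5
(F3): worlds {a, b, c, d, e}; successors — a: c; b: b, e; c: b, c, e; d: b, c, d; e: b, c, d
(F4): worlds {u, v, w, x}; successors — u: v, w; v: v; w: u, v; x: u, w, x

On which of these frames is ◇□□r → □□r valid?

This is the axiom for a generalized confluence (Geach) condition; its first-order frame correspondent is ∀x ∀y ∀z ((xRy ∧ xR²z) → ∃w (yR²w ∧ z = w)).
(F1): fails — 0R1, 0R²0 but no w with 1R²w and 0=w.
(F2): fails — 0R4, 0R²3 but no w with 4R²w and 3=w.
(F3): satisfies the condition.
(F4): fails — uRv, uR²u but no t with vR²t and u=t.
Valid on: (F3).

(F3)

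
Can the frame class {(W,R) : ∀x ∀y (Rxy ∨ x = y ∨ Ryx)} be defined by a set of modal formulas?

Not definable by any modal formula

Modal frame validity is preserved under disjoint unions.
Take 3 disjoint single-world reflexive frames: each is trivially connected, but their disjoint union has 3 worlds with no edge between distinct components, so it is not connected.
So no modal formula (or set of formulas) defines exactly the connected frames.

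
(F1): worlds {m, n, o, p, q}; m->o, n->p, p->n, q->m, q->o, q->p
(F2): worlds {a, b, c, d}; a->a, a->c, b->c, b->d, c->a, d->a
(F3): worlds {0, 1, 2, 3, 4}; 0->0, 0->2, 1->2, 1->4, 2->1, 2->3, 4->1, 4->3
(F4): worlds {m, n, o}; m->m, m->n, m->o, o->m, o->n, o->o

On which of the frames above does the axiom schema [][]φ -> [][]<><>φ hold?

This is the axiom for a generalized confluence (Geach) condition; its first-order frame correspondent is forall x forall z (x R^2 z -> exists w (x R^2 w & z R^2 w)).
(F1): fails — qR²o but no w with qR²w and oR²w.
(F2): satisfies the condition.
(F3): fails — 0R²3 but no w with 0R²w and 3R²w.
(F4): fails — mR²n but no w with mR²w and nR²w.
Valid on: (F2).

(F2)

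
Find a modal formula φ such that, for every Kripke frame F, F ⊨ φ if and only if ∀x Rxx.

The condition is reflexivity. The T schema □s → s defines it.
Suppose □s→s is valid. At any x set V(s)={w : Rxw}. Then □s holds at x, so s holds at x, i.e. Rxx.

□s → s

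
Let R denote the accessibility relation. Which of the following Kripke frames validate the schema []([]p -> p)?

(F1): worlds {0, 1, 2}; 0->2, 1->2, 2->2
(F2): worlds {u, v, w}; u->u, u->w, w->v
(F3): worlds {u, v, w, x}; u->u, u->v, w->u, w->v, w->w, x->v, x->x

(F1)

This is the axiom for shift-reflexivity; its first-order frame correspondent is forall x forall y (Rxy -> Ryy).
(F1): satisfies the condition.
(F2): fails — Ruw but not Rww.
(F3): fails — Ruv but not Rvv.
Valid on: (F1).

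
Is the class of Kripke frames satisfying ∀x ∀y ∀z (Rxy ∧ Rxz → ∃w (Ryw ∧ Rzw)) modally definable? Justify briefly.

This is a Sahlqvist condition; the .2 axiom ◇□q → □◇q defines it.
Suppose ◇□q→□◇q is valid. Take Rxy, Rxz and set V(q)={w : Ryw}. Then □q at y so ◇□q at x, so □◇q at x, so ◇q at z, giving w with Rzw and Ryw.

Definable; ◇□q → □◇q defines it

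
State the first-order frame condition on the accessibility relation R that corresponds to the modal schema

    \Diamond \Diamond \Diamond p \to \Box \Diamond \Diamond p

\forall x \forall y \forall z ((x R^3 y \wedge xRz) \to \exists w (y = w \wedge z R^2 w))

This is a Sahlqvist (Geach-type) schema ◇^3□^0p → □^1◇^2p.
First-order correspondent: \forall x \forall y \forall z ((x R^3 y \wedge xRz) \to \exists w (y = w \wedge z R^2 w)).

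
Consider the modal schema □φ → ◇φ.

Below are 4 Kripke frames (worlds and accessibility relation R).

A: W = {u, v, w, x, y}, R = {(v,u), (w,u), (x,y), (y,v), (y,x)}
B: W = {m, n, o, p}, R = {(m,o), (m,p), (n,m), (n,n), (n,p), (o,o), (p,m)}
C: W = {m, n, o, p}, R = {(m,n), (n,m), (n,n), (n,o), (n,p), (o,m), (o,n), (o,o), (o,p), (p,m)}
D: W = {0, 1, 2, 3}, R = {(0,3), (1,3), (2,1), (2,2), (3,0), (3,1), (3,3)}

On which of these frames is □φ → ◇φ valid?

B, C, D

This is the axiom for seriality; its first-order frame correspondent is ∀x ∃y Rxy.
A: fails — world u has no successor.
B: satisfies the condition.
C: satisfies the condition.
D: satisfies the condition.
Valid on: B, C, D.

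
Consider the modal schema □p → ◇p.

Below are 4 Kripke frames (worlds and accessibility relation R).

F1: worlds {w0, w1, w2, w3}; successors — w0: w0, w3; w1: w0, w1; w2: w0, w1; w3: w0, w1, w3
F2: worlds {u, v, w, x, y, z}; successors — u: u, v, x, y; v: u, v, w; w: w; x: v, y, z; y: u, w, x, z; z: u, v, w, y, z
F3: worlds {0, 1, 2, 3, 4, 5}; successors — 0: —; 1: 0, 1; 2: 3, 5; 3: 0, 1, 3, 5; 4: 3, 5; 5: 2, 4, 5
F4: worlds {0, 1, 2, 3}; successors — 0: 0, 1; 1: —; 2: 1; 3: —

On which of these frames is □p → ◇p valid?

F1, F2

The schema corresponds to seriality: ∀x ∃y Rxy.
F1: condition met.
F2: condition met.
F3: fails — world 0 has no successor.
F4: fails — world 1 has no successor.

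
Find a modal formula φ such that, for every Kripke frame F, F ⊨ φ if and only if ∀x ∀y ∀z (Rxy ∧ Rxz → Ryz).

The condition is the Euclidean property. The 5 schema ◇r → □◇r defines it.
Suppose ◇r→□◇r is valid. Take Rxy, Rxz and set V(r)={y}. Then ◇r at x, so □◇r at x, so ◇r at z, so some w with Rzw has r; w=y, i.e. Rzy. By symmetry of the argument, Ryz.

◇r → □◇r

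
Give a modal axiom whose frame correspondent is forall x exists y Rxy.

□s → ◇s

A defining formula is □s → ◇s (the D axiom).
Suppose □s→◇s is valid. At any x set V(s)=W. Then □s at x, so ◇s at x, so x has a successor.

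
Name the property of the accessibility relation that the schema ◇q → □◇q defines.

This is the 5 axiom.
Its frame correspondent is the Euclidean property — ∀x ∀y ∀z (Rxy ∧ Rxz → Ryz).

the Euclidean property: ∀x ∀y ∀z (Rxy ∧ Rxz → Ryz)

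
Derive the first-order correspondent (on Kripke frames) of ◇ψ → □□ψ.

∀x ∀y ∀z ((xRy ∧ xR²z) → ∃w (y = w ∧ z = w))

This is a Sahlqvist (Geach-type) schema ◇^1□^0ψ → □^2◇^0ψ.
First-order correspondent: ∀x ∀y ∀z ((xRy ∧ xR²z) → ∃w (y = w ∧ z = w)).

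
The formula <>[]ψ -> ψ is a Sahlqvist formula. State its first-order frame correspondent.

Replacing ψ by ¬ψ and contraposing gives the equivalent schema ψ → □◇ψ.
Suppose ψ→□◇ψ is valid. Take Rxy and set V(ψ)={x}. Then ψ at x, so □◇ψ at x, so ◇ψ at y, so some z with Ryz has ψ; z=x, i.e. Ryx.
Conversely, on a frame with symmetry the schema holds at every world under every valuation.
Frame condition: forall x forall y (Rxy -> Ryx).

Symmetry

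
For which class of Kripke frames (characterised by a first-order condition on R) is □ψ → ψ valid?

This is the T axiom.
It corresponds to reflexivity: ∀x Rxx.

reflexivity: ∀x Rxx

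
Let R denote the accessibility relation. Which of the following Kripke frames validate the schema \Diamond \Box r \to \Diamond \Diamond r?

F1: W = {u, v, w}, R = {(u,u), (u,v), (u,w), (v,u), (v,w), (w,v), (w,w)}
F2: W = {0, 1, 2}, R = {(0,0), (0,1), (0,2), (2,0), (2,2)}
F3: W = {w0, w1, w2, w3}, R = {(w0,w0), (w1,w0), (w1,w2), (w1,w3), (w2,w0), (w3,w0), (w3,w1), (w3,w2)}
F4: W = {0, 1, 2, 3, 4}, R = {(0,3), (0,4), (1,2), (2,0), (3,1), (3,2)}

F1, F3

The schema corresponds to a generalized confluence (Geach) condition: \forall x \forall y (xRy \to \exists w (yRw \wedge x R^2 w)).
F1: holds.
F2: fails — 0R1 but no w with 1Rw and 0R²w.
F3: holds.
F4: fails — 0R4 but no w with 4Rw and 0R²w.
Valid on: F1, F3.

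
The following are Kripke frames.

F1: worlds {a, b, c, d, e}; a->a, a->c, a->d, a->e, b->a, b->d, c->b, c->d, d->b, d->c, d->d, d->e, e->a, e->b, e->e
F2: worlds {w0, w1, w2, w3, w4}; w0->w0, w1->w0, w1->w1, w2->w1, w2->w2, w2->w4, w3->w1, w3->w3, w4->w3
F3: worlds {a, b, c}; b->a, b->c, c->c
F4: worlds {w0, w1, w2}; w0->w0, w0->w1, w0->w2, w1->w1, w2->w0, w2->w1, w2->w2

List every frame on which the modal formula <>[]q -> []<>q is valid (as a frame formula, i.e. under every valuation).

The schema corresponds to convergence: forall x forall y forall z (Rxy & Rxz -> exists w (Ryw & Rzw)).
F1: condition met.
F2: fails — Rw2w4 and Rw2w2 but w4 and w2 have no common successor.
F3: fails — Rba and Rba but a and a have no common successor.
F4: condition met.
Valid on: F1, F4.

F1, F4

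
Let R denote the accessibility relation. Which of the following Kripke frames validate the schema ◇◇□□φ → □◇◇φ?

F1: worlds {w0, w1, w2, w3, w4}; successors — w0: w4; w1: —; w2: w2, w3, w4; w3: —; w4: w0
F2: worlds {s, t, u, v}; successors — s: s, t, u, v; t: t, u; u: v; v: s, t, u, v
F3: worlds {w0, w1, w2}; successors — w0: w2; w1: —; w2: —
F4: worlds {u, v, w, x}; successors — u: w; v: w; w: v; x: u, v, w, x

F2, F3

Frame correspondent (Sahlqvist): ∀x ∀y ∀z ((xR²y ∧ xRz) → ∃w (yR²w ∧ zR²w)) — i.e. a generalized confluence (Geach) condition.
F1: fails — w0R²w0, w0Rw4 but no w with w0R²w and w4R²w.
F2: holds.
F3: holds.
F4: fails — uR²v, uRw but no t with vR²t and wR²t.
Valid on: F2, F3.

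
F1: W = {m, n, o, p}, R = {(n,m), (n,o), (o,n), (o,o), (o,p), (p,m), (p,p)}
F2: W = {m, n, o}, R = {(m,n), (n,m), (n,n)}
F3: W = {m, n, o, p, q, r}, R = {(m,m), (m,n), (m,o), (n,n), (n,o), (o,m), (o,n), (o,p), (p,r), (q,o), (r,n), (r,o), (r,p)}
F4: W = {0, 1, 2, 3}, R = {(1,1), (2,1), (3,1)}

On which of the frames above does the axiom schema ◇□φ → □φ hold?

This is the axiom for the Euclidean property; its first-order frame correspondent is ∀x ∀y ∀z (Rxy ∧ Rxz → Ryz).
F1: fails — Rno and Rnm but not Rom.
F2: fails — Rnm and Rnm but not Rmm.
F3: fails — Rmo and Rmo but not Roo.
F4: ✓.

F4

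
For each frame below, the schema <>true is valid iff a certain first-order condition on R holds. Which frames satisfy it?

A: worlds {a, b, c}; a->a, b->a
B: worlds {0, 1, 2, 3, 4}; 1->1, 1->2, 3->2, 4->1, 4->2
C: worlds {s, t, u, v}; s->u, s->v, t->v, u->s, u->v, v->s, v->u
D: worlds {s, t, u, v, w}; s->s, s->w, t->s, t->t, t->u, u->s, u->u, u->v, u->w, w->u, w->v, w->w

The schema corresponds to seriality: forall x exists y Rxy.
A: fails — world c has no successor.
B: fails — world 0 has no successor.
C: satisfies the condition.
D: fails — world v has no successor.

C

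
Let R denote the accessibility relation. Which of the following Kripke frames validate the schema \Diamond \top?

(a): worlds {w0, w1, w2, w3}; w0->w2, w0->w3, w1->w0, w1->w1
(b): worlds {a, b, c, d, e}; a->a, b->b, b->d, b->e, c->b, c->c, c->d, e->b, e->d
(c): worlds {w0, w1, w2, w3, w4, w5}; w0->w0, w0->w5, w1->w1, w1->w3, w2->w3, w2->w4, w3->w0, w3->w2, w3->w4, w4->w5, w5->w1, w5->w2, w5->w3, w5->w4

(c)

This is the axiom for seriality; its first-order frame correspondent is \forall x \exists y Rxy.
(a): fails — world w2 has no successor.
(b): fails — world d has no successor.
(c): satisfies the condition.
Valid on: (c).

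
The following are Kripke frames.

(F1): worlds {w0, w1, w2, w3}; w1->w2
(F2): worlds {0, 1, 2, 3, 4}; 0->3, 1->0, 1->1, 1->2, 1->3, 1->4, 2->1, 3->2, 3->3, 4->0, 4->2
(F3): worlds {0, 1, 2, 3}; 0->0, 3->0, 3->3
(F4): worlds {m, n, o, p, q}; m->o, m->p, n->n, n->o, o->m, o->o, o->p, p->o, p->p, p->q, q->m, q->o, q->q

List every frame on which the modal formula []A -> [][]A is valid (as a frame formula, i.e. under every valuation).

(F1), (F3)

Frame correspondent (Sahlqvist): forall x forall y forall z (Rxy & Ryz -> Rxz) — i.e. transitivity.
(F1): holds.
(F2): fails — R32 and R21 but not R31.
(F3): holds.
(F4): fails — Rop and Rpq but not Roq.
Valid on: (F1), (F3).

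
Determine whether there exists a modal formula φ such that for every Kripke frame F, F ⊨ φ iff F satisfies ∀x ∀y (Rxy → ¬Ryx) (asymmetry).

If a class were modally definable it would be closed under surjective bounded morphisms (Goldblatt–Thomason).
The 5-cycle (worlds 0,1,2,3,4 with 0→1→2→3→4→0) is asymmetric. Mapping every world to a single reflexive point • is a surjective bounded morphism, and the reflexive point is not asymmetric (R•• but asymmetry requires ¬R••).
So no modal formula (or set of formulas) defines exactly the asymmetric frames.

Not modally definable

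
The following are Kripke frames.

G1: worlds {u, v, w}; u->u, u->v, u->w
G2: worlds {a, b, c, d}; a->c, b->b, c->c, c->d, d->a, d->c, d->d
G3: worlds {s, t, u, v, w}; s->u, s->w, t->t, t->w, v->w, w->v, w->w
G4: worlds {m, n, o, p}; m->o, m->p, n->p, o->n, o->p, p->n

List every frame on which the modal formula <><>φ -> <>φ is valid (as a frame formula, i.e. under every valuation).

The schema corresponds to transitivity: forall x forall y forall z (Rxy & Ryz -> Rxz).
G1: condition met.
G2: fails — Rcd and Rda but not Rca.
G3: fails — Rvw and Rwv but not Rvv.
G4: fails — Rpn and Rnp but not Rpp.

G1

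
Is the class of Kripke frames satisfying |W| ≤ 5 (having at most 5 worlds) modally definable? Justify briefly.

Not definable by any modal formula

Any modally definable frame class is closed under disjoint unions.
Any modal formula valid on each of 6 disjoint one-world frames is valid on their disjoint union (validity is preserved under disjoint unions). Each one-world frame has |W|=1≤5, but the union has |W|=6.
So the class is not modally definable.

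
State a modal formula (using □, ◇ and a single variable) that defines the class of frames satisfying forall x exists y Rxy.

□p → ◇p

The condition is seriality. The D schema □p → ◇p defines it.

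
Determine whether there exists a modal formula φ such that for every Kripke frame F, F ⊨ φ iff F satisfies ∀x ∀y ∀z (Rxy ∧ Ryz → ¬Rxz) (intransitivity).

No — not modally definable

Modal frame validity is preserved under surjective bounded morphisms.
The 7-cycle (worlds w0,w1,w2,w3,w4,w5,w6 with w0→w1→w2→w3→w4→w5→w6→w0) is intransitive. Mapping every world to a single reflexive point • is a surjective bounded morphism; the reflexive point is not intransitive (R••∧R•• but R••).
Hence intransitivity is not modally definable.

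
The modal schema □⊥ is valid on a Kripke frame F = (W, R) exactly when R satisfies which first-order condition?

emptiness of R

□⊥ is valid iff no world has any successor (otherwise □⊥ fails at any world with one).
Conversely, any frame satisfying ∀x ∀y ¬Rxy validates the schema.
So the correspondent is emptiness of R.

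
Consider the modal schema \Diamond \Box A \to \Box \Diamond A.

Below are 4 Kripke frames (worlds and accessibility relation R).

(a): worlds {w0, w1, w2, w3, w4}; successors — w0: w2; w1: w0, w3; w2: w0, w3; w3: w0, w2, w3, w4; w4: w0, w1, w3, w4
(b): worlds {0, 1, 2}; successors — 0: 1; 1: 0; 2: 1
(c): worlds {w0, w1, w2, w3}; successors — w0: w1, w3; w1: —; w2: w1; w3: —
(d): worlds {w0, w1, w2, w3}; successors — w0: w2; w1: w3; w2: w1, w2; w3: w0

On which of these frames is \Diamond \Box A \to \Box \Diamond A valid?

(b)

Frame correspondent (Sahlqvist): \forall x \forall y \forall z (Rxy \wedge Rxz \to \exists w (Ryw \wedge Rzw)) — i.e. convergence.
(a): fails — Rw3w2 and Rw3w0 but w2 and w0 have no common successor.
(b): holds.
(c): fails — Rw0w1 and Rw0w1 but w1 and w1 have no common successor.
(d): fails — Rw2w2 and Rw2w1 but w2 and w1 have no common successor.
Valid on: (b).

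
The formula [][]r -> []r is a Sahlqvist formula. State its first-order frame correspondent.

Suppose □□r→□r is valid. Take Rxy and set V(r)={w : xR²w}. Then □□r at x, so □r at x, so r at y, i.e. ∃z(Rxz∧Rzy).

Density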